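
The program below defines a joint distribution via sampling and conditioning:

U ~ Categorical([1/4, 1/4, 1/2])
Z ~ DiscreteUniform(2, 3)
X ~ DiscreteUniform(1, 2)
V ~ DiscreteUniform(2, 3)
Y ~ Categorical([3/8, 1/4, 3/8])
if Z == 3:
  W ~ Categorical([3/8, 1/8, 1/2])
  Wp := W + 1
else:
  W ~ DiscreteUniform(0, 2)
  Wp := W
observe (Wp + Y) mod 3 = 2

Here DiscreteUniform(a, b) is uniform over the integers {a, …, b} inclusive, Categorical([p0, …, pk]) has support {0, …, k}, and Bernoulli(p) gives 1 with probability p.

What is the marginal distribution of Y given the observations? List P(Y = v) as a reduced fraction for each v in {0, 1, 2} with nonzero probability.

Enumerate traces; 72 have nonzero weight after conditioning:
  (U=0, Z=2, X=1, V=2, Y=0, W=2) weight 1/256
  (U=0, Z=2, X=1, V=2, Y=1, W=1) weight 1/384
  (U=0, Z=2, X=1, V=2, Y=2, W=0) weight 1/256
  (U=0, Z=2, X=1, V=3, Y=0, W=2) weight 1/256
  (U=0, Z=2, X=1, V=3, Y=1, W=1) weight 1/384
  (U=0, Z=2, X=1, V=3, Y=2, W=0) weight 1/256
  (U=0, Z=2, X=2, V=2, Y=0, W=2) weight 1/256
  (U=0, Z=2, X=2, V=2, Y=1, W=1) weight 1/384
  … 64 more
Group by Y:
  weight(Y=0) = 11/128
  weight(Y=1) = 17/192
  weight(Y=2) = 5/32
Total weight = 11/128 + 17/192 + 5/32 = 127/384
P(Y=0 | obs) = 11/128 / 127/384 = 33/127
P(Y=1 | obs) = 17/192 / 127/384 = 34/127
P(Y=2 | obs) = 5/32 / 127/384 = 60/127

P(Y=0) = 33/127, P(Y=1) = 34/127, P(Y=2) = 60/127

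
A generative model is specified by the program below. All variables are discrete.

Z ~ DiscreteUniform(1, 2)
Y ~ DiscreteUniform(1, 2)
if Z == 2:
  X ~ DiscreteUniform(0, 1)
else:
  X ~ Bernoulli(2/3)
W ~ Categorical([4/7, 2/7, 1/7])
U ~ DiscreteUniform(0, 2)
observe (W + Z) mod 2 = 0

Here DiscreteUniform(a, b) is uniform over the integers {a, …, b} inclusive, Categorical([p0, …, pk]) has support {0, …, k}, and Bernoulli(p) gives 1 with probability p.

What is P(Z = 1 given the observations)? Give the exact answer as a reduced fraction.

P(Z = 1 | obs) = 2/7

Enumerate traces; 36 have nonzero weight after conditioning:
  (Z=1, Y=1, X=0, W=1, U=0) weight 1/126
  (Z=1, Y=1, X=0, W=1, U=1) weight 1/126
  (Z=1, Y=1, X=0, W=1, U=2) weight 1/126
  (Z=1, Y=1, X=1, W=1, U=0) weight 1/63
  (Z=1, Y=1, X=1, W=1, U=1) weight 1/63
  (Z=1, Y=1, X=1, W=1, U=2) weight 1/63
  (Z=1, Y=2, X=0, W=1, U=0) weight 1/126
  (Z=1, Y=2, X=0, W=1, U=1) weight 1/126
  (Z=2, Y=1, X=0, W=0, U=0) weight 1/42
  … 27 more
Group by Z:
  weight(Z=1) = 1/7
  weight(Z=2) = 5/14
Total weight = 1/7 + 5/14 = 1/2
P(Z=1 | obs) = 1/7 / 1/2 = 2/7
P(Z=2 | obs) = 5/14 / 1/2 = 5/7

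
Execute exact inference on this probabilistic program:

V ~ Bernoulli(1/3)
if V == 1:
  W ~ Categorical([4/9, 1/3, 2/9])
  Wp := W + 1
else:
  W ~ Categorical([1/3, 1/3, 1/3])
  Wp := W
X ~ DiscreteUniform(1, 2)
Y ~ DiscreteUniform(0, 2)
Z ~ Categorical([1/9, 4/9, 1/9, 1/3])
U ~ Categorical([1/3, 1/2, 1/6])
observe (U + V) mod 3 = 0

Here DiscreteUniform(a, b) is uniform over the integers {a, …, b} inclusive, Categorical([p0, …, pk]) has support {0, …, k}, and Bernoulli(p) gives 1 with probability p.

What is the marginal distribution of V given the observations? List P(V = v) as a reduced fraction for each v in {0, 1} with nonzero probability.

P(V=0) = 4/5, P(V=1) = 1/5

Enumerate traces; 144 have nonzero weight after conditioning:
  (V=0, W=0, X=1, Y=0, Z=0, U=0) weight 1/729
  (V=0, W=0, X=1, Y=0, Z=1, U=0) weight 4/729
  (V=0, W=0, X=1, Y=0, Z=2, U=0) weight 1/729
  (V=0, W=0, X=1, Y=0, Z=3, U=0) weight 1/243
  (V=0, W=0, X=1, Y=1, Z=0, U=0) weight 1/729
  (V=0, W=0, X=1, Y=1, Z=1, U=0) weight 4/729
  (V=0, W=0, X=1, Y=1, Z=2, U=0) weight 1/729
  (V=0, W=0, X=1, Y=1, Z=3, U=0) weight 1/243
  (V=1, W=0, X=1, Y=0, Z=0, U=2) weight 1/2187
  … 135 more
Group by V:
  weight(V=0) = 2/9
  weight(V=1) = 1/18
Total weight = 2/9 + 1/18 = 5/18
P(V=0 | obs) = 2/9 / 5/18 = 4/5
P(V=1 | obs) = 1/18 / 5/18 = 1/5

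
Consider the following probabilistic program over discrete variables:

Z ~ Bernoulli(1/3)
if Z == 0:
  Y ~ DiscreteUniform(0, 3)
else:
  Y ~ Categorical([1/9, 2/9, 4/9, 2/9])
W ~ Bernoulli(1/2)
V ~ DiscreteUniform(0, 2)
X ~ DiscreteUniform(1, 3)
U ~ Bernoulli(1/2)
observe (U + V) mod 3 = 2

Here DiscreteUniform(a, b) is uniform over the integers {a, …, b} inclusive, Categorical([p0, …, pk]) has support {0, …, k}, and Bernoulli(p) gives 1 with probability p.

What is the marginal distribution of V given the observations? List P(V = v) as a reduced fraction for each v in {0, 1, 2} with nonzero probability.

P(V=1) = 1/2, P(V=2) = 1/2

Enumerate traces; 96 have nonzero weight after conditioning:
  (Z=0, Y=0, W=0, V=1, X=1, U=1) weight 1/216
  (Z=0, Y=0, W=0, V=1, X=2, U=1) weight 1/216
  (Z=0, Y=0, W=0, V=1, X=3, U=1) weight 1/216
  (Z=0, Y=0, W=0, V=2, X=1, U=0) weight 1/216
  (Z=0, Y=0, W=0, V=2, X=2, U=0) weight 1/216
  (Z=0, Y=0, W=0, V=2, X=3, U=0) weight 1/216
  (Z=0, Y=0, W=1, V=1, X=1, U=1) weight 1/216
  (Z=0, Y=0, W=1, V=1, X=2, U=1) weight 1/216
  … 88 more
Group by V:
  weight(V=1) = 1/6
  weight(V=2) = 1/6
Total weight = 1/6 + 1/6 = 1/3
P(V=1 | obs) = 1/6 / 1/3 = 1/2
P(V=2 | obs) = 1/6 / 1/3 = 1/2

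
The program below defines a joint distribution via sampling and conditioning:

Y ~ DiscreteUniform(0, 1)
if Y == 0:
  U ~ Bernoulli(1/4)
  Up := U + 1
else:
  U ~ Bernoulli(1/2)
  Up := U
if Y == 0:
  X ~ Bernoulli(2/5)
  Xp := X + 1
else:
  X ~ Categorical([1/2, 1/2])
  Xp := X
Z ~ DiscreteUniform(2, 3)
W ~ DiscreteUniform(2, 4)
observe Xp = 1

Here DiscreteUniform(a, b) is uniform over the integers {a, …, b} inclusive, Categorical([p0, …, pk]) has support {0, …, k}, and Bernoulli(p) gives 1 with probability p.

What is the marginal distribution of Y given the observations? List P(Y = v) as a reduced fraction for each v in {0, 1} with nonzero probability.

P(Y=0) = 6/11, P(Y=1) = 5/11

Enumerate traces; 24 have nonzero weight after conditioning:
  (Y=0, U=0, X=0, Z=2, W=2) weight 3/80
  (Y=0, U=0, X=0, Z=2, W=3) weight 3/80
  (Y=0, U=0, X=0, Z=2, W=4) weight 3/80
  (Y=0, U=0, X=0, Z=3, W=2) weight 3/80
  (Y=0, U=0, X=0, Z=3, W=3) weight 3/80
  (Y=0, U=0, X=0, Z=3, W=4) weight 3/80
  (Y=0, U=1, X=0, Z=2, W=2) weight 1/80
  (Y=0, U=1, X=0, Z=2, W=3) weight 1/80
  (Y=1, U=0, X=1, Z=2, W=2) weight 1/48
  … 15 more
Group by Y:
  weight(Y=0) = 3/10
  weight(Y=1) = 1/4
Total weight = 3/10 + 1/4 = 11/20
P(Y=0 | obs) = 3/10 / 11/20 = 6/11
P(Y=1 | obs) = 1/4 / 11/20 = 5/11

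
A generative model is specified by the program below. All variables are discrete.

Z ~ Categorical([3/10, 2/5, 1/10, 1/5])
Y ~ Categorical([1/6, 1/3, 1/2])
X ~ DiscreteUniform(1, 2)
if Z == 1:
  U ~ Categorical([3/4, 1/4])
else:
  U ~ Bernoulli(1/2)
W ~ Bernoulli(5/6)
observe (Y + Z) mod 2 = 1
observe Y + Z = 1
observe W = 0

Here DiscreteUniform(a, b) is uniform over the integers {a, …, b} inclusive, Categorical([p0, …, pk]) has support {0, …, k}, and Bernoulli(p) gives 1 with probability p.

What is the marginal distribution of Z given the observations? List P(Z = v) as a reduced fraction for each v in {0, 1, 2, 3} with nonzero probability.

Enumerate traces; 8 have nonzero weight after conditioning:
  (Z=0, Y=1, X=1, U=0, W=0) weight 1/240
  (Z=0, Y=1, X=1, U=1, W=0) weight 1/240
  (Z=0, Y=1, X=2, U=0, W=0) weight 1/240
  (Z=0, Y=1, X=2, U=1, W=0) weight 1/240
  (Z=1, Y=0, X=1, U=0, W=0) weight 1/240
  (Z=1, Y=0, X=1, U=1, W=0) weight 1/720
  (Z=1, Y=0, X=2, U=0, W=0) weight 1/240
  (Z=1, Y=0, X=2, U=1, W=0) weight 1/720
Group by Z:
  weight(Z=0) = 1/60
  weight(Z=1) = 1/90
Total weight = 1/60 + 1/90 = 1/36
P(Z=0 | obs) = 1/60 / 1/36 = 3/5
P(Z=1 | obs) = 1/90 / 1/36 = 2/5

P(Z=0) = 3/5, P(Z=1) = 2/5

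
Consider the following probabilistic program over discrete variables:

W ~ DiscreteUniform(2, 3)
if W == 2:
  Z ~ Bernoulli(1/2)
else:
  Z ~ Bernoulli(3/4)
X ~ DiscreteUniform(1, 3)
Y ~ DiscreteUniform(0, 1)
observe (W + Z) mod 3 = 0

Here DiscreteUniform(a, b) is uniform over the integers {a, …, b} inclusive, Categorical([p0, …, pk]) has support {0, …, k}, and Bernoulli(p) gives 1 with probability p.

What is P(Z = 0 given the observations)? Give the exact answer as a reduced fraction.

P(Z = 0 | obs) = 1/3

Enumerate traces; 12 have nonzero weight after conditioning:
  (W=2, Z=1, X=1, Y=0) weight 1/24
  (W=2, Z=1, X=1, Y=1) weight 1/24
  (W=2, Z=1, X=2, Y=0) weight 1/24
  (W=2, Z=1, X=2, Y=1) weight 1/24
  (W=2, Z=1, X=3, Y=0) weight 1/24
  (W=2, Z=1, X=3, Y=1) weight 1/24
  (W=3, Z=0, X=1, Y=0) weight 1/48
  (W=3, Z=0, X=1, Y=1) weight 1/48
  … 4 more
Group by Z:
  weight(Z=0) = 1/8
  weight(Z=1) = 1/4
Total weight = 1/8 + 1/4 = 3/8
P(Z=0 | obs) = 1/8 / 3/8 = 1/3
P(Z=1 | obs) = 1/4 / 3/8 = 2/3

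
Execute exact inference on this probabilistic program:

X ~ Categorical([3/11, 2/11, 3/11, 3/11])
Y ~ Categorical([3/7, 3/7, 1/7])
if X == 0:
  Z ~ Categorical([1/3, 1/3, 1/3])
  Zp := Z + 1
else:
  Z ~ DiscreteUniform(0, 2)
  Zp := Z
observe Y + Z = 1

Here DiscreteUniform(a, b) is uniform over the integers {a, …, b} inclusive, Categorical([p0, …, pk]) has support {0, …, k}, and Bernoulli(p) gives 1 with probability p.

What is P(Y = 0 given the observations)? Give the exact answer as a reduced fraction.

Enumerate traces; 8 have nonzero weight after conditioning:
  (X=0, Y=0, Z=1) weight 3/77
  (X=0, Y=1, Z=0) weight 3/77
  (X=1, Y=0, Z=1) weight 2/77
  (X=1, Y=1, Z=0) weight 2/77
  (X=2, Y=0, Z=1) weight 3/77
  (X=2, Y=1, Z=0) weight 3/77
  (X=3, Y=0, Z=1) weight 3/77
  (X=3, Y=1, Z=0) weight 3/77
Group by Y:
  weight(Y=0) = 1/7
  weight(Y=1) = 1/7
Total weight = 1/7 + 1/7 = 2/7
P(Y=0 | obs) = 1/7 / 2/7 = 1/2
P(Y=1 | obs) = 1/7 / 2/7 = 1/2

P(Y = 0 | obs) = 1/2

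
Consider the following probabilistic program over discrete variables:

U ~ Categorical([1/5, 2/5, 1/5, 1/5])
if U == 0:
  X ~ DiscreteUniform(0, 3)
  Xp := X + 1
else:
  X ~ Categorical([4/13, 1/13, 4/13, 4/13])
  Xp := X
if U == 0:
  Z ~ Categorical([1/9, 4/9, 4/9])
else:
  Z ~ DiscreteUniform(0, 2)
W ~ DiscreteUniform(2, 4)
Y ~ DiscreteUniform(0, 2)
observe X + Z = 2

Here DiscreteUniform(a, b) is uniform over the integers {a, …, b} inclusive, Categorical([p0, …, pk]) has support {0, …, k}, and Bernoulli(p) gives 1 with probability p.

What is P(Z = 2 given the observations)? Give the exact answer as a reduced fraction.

P(Z = 2 | obs) = 4/9

Enumerate traces; 108 have nonzero weight after conditioning:
  (U=0, X=0, Z=2, W=2, Y=0) weight 1/405
  (U=0, X=0, Z=2, W=2, Y=1) weight 1/405
  (U=0, X=0, Z=2, W=2, Y=2) weight 1/405
  (U=0, X=0, Z=2, W=3, Y=0) weight 1/405
  (U=0, X=0, Z=2, W=3, Y=1) weight 1/405
  (U=0, X=0, Z=2, W=3, Y=2) weight 1/405
  (U=0, X=0, Z=2, W=4, Y=0) weight 1/405
  (U=0, X=0, Z=2, W=4, Y=1) weight 1/405
  (U=0, X=1, Z=1, W=2, Y=0) weight 1/405
  (U=0, X=2, Z=0, W=2, Y=0) weight 1/1620
  … 98 more
Group by Z:
  weight(Z=0) = 41/468
  weight(Z=1) = 5/117
  weight(Z=2) = 61/585
Total weight = 41/468 + 5/117 + 61/585 = 61/260
P(Z=0 | obs) = 41/468 / 61/260 = 205/549
P(Z=1 | obs) = 5/117 / 61/260 = 100/549
P(Z=2 | obs) = 61/585 / 61/260 = 4/9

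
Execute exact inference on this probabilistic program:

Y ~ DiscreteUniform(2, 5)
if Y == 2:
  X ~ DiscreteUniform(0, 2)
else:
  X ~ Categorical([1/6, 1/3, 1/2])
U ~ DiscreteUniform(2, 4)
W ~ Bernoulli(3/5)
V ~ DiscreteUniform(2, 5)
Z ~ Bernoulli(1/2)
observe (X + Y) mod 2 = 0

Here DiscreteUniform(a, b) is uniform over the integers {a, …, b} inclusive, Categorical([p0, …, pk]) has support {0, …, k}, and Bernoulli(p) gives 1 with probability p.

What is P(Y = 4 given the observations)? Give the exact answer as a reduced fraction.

P(Y = 4 | obs) = 1/3

Enumerate traces; 288 have nonzero weight after conditioning:
  (Y=2, X=0, U=2, W=0, V=2, Z=0) weight 1/720
  (Y=2, X=0, U=2, W=0, V=2, Z=1) weight 1/720
  (Y=2, X=0, U=2, W=0, V=3, Z=0) weight 1/720
  (Y=2, X=0, U=2, W=0, V=3, Z=1) weight 1/720
  (Y=2, X=0, U=2, W=0, V=4, Z=0) weight 1/720
  (Y=2, X=0, U=2, W=0, V=4, Z=1) weight 1/720
  (Y=2, X=0, U=2, W=0, V=5, Z=0) weight 1/720
  (Y=2, X=0, U=2, W=0, V=5, Z=1) weight 1/720
  (Y=3, X=1, U=2, W=0, V=2, Z=0) weight 1/720
  (Y=4, X=0, U=2, W=0, V=2, Z=0) weight 1/1440
  … 278 more
Group by Y:
  weight(Y=2) = 1/6
  weight(Y=3) = 1/12
  weight(Y=4) = 1/6
  weight(Y=5) = 1/12
Total weight = 1/6 + 1/12 + 1/6 + 1/12 = 1/2
P(Y=2 | obs) = 1/6 / 1/2 = 1/3
P(Y=3 | obs) = 1/12 / 1/2 = 1/6
P(Y=4 | obs) = 1/6 / 1/2 = 1/3
P(Y=5 | obs) = 1/12 / 1/2 = 1/6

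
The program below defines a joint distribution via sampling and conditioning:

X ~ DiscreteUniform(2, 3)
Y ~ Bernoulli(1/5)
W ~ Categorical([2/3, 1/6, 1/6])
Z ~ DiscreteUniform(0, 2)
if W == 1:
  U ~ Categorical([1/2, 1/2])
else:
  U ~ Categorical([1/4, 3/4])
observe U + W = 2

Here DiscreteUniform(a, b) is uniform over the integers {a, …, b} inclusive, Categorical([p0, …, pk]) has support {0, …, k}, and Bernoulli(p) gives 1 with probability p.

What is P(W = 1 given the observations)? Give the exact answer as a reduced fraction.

P(W = 1 | obs) = 2/3

Enumerate traces; 24 have nonzero weight after conditioning:
  (X=2, Y=0, W=1, Z=0, U=1) weight 1/90
  (X=2, Y=0, W=1, Z=1, U=1) weight 1/90
  (X=2, Y=0, W=1, Z=2, U=1) weight 1/90
  (X=2, Y=0, W=2, Z=0, U=0) weight 1/180
  (X=2, Y=0, W=2, Z=1, U=0) weight 1/180
  (X=2, Y=0, W=2, Z=2, U=0) weight 1/180
  (X=2, Y=1, W=1, Z=0, U=1) weight 1/360
  (X=2, Y=1, W=1, Z=1, U=1) weight 1/360
  … 16 more
Group by W:
  weight(W=1) = 1/12
  weight(W=2) = 1/24
Total weight = 1/12 + 1/24 = 1/8
P(W=1 | obs) = 1/12 / 1/8 = 2/3
P(W=2 | obs) = 1/24 / 1/8 = 1/3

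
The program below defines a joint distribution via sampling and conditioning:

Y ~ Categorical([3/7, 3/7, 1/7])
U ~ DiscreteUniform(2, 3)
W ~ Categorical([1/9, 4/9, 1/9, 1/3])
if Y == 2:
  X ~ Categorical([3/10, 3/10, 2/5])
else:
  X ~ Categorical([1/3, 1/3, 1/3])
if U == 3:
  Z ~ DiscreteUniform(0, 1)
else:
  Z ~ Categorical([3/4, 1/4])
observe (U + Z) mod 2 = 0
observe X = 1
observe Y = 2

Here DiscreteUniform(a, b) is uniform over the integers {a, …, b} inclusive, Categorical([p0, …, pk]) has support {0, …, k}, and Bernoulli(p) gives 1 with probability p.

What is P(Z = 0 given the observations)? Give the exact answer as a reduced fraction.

P(Z = 0 | obs) = 3/5

Enumerate traces; 8 have nonzero weight after conditioning:
  (Y=2, U=2, W=0, X=1, Z=0) weight 1/560
  (Y=2, U=2, W=1, X=1, Z=0) weight 1/140
  (Y=2, U=2, W=2, X=1, Z=0) weight 1/560
  (Y=2, U=2, W=3, X=1, Z=0) weight 3/560
  (Y=2, U=3, W=0, X=1, Z=1) weight 1/840
  (Y=2, U=3, W=1, X=1, Z=1) weight 1/210
  (Y=2, U=3, W=2, X=1, Z=1) weight 1/840
  (Y=2, U=3, W=3, X=1, Z=1) weight 1/280
Group by Z:
  weight(Z=0) = 9/560
  weight(Z=1) = 3/280
Total weight = 9/560 + 3/280 = 3/112
P(Z=0 | obs) = 9/560 / 3/112 = 3/5
P(Z=1 | obs) = 3/280 / 3/112 = 2/5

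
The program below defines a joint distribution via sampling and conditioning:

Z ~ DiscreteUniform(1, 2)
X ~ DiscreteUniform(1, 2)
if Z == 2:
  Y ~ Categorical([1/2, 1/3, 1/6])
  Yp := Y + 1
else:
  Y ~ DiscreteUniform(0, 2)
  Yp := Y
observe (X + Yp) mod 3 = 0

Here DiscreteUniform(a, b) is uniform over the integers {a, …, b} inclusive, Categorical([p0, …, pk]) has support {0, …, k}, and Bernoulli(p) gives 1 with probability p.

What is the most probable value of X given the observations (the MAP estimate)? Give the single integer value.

argmax_v P(X = v | obs) = 2

Enumerate traces; 4 have nonzero weight after conditioning:
  (Z=1, X=1, Y=2) weight 1/12
  (Z=1, X=2, Y=1) weight 1/12
  (Z=2, X=1, Y=1) weight 1/12
  (Z=2, X=2, Y=0) weight 1/8
Group by X:
  weight(X=1) = 1/6
  weight(X=2) = 5/24
Total weight = 1/6 + 5/24 = 3/8
P(X=1 | obs) = 1/6 / 3/8 = 4/9
P(X=2 | obs) = 5/24 / 3/8 = 5/9
argmax = 2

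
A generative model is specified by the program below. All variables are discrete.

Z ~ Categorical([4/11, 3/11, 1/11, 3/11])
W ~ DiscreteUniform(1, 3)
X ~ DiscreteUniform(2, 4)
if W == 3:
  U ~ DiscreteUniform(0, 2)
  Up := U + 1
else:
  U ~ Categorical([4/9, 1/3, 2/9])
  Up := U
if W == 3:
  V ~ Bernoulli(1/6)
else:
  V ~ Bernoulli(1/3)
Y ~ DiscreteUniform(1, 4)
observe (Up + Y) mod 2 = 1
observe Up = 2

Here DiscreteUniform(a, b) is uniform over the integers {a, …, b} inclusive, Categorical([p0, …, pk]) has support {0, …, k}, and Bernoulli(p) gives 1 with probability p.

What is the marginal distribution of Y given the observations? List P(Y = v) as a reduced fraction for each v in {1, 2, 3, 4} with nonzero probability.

P(Y=1) = 1/2, P(Y=3) = 1/2

Enumerate traces; 144 have nonzero weight after conditioning:
  (Z=0, W=1, X=2, U=2, V=0, Y=1) weight 4/2673
  (Z=0, W=1, X=2, U=2, V=0, Y=3) weight 4/2673
  (Z=0, W=1, X=2, U=2, V=1, Y=1) weight 2/2673
  (Z=0, W=1, X=2, U=2, V=1, Y=3) weight 2/2673
  (Z=0, W=1, X=3, U=2, V=0, Y=1) weight 4/2673
  (Z=0, W=1, X=3, U=2, V=0, Y=3) weight 4/2673
  (Z=0, W=1, X=3, U=2, V=1, Y=1) weight 2/2673
  (Z=0, W=1, X=3, U=2, V=1, Y=3) weight 2/2673
  … 136 more
Group by Y:
  weight(Y=1) = 7/108
  weight(Y=3) = 7/108
Total weight = 7/108 + 7/108 = 7/54
P(Y=1 | obs) = 7/108 / 7/54 = 1/2
P(Y=3 | obs) = 7/108 / 7/54 = 1/2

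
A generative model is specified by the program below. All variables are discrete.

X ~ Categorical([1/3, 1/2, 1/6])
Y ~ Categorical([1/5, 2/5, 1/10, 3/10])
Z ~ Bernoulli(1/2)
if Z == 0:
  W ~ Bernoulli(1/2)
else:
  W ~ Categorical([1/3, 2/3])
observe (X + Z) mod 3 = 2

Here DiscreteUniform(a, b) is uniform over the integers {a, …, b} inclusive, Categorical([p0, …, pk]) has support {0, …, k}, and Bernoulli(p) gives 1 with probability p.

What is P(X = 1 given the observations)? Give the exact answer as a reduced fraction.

Enumerate traces; 16 have nonzero weight after conditioning:
  (X=1, Y=0, Z=1, W=0) weight 1/60
  (X=1, Y=0, Z=1, W=1) weight 1/30
  (X=1, Y=1, Z=1, W=0) weight 1/30
  (X=1, Y=1, Z=1, W=1) weight 1/15
  (X=1, Y=2, Z=1, W=0) weight 1/120
  (X=1, Y=2, Z=1, W=1) weight 1/60
  (X=1, Y=3, Z=1, W=0) weight 1/40
  (X=1, Y=3, Z=1, W=1) weight 1/20
  (X=2, Y=0, Z=0, W=0) weight 1/120
  … 7 more
Group by X:
  weight(X=1) = 1/4
  weight(X=2) = 1/12
Total weight = 1/4 + 1/12 = 1/3
P(X=1 | obs) = 1/4 / 1/3 = 3/4
P(X=2 | obs) = 1/12 / 1/3 = 1/4

P(X = 1 | obs) = 3/4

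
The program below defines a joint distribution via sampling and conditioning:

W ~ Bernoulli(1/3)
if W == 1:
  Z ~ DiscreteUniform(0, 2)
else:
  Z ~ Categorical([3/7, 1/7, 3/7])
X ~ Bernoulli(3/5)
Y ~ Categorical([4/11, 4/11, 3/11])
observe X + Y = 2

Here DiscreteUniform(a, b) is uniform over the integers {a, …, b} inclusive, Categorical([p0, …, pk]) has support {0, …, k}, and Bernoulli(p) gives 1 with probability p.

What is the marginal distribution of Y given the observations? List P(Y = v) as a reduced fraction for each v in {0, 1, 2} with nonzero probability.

Enumerate traces; 12 have nonzero weight after conditioning:
  (W=0, Z=0, X=0, Y=2) weight 12/385
  (W=0, Z=0, X=1, Y=1) weight 24/385
  (W=0, Z=1, X=0, Y=2) weight 4/385
  (W=0, Z=1, X=1, Y=1) weight 8/385
  (W=0, Z=2, X=0, Y=2) weight 12/385
  (W=0, Z=2, X=1, Y=1) weight 24/385
  (W=1, Z=0, X=0, Y=2) weight 2/165
  (W=1, Z=0, X=1, Y=1) weight 4/165
  … 4 more
Group by Y:
  weight(Y=1) = 12/55
  weight(Y=2) = 6/55
Total weight = 12/55 + 6/55 = 18/55
P(Y=1 | obs) = 12/55 / 18/55 = 2/3
P(Y=2 | obs) = 6/55 / 18/55 = 1/3

P(Y=1) = 2/3, P(Y=2) = 1/3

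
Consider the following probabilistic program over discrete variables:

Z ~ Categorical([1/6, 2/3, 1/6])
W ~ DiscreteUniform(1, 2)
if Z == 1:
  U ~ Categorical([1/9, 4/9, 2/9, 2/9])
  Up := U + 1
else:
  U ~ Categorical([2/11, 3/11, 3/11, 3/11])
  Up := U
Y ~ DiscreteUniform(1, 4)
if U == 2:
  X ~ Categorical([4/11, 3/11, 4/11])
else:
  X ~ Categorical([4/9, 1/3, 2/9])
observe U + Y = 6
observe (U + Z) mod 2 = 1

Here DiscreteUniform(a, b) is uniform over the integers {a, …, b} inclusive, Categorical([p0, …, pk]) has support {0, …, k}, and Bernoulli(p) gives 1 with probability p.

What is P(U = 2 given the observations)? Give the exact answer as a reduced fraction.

Enumerate traces; 18 have nonzero weight after conditioning:
  (Z=0, W=1, U=3, Y=3, X=0) weight 1/396
  (Z=0, W=1, U=3, Y=3, X=1) weight 1/528
  (Z=0, W=1, U=3, Y=3, X=2) weight 1/792
  (Z=0, W=2, U=3, Y=3, X=0) weight 1/396
  (Z=0, W=2, U=3, Y=3, X=1) weight 1/528
  (Z=0, W=2, U=3, Y=3, X=2) weight 1/792
  (Z=1, W=1, U=2, Y=4, X=0) weight 2/297
  (Z=1, W=1, U=2, Y=4, X=1) weight 1/198
  … 10 more
Group by U:
  weight(U=2) = 1/27
  weight(U=3) = 1/44
Total weight = 1/27 + 1/44 = 71/1188
P(U=2 | obs) = 1/27 / 71/1188 = 44/71
P(U=3 | obs) = 1/44 / 71/1188 = 27/71

P(U = 2 | obs) = 44/71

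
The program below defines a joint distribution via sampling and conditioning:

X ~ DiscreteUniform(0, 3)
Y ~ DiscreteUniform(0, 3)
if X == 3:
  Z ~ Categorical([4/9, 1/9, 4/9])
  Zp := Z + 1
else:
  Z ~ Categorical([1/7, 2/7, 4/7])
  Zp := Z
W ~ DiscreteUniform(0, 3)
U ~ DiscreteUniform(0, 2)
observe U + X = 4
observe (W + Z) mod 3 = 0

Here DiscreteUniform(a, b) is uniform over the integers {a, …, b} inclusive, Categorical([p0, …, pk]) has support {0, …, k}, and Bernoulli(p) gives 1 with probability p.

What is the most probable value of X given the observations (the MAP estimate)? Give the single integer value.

argmax_v P(X = v | obs) = 3

Enumerate traces; 32 have nonzero weight after conditioning:
  (X=2, Y=0, Z=0, W=0, U=2) weight 1/1344
  (X=2, Y=0, Z=0, W=3, U=2) weight 1/1344
  (X=2, Y=0, Z=1, W=2, U=2) weight 1/672
  (X=2, Y=0, Z=2, W=1, U=2) weight 1/336
  (X=2, Y=1, Z=0, W=0, U=2) weight 1/1344
  (X=2, Y=1, Z=0, W=3, U=2) weight 1/1344
  (X=2, Y=1, Z=1, W=2, U=2) weight 1/672
  (X=2, Y=1, Z=2, W=1, U=2) weight 1/336
  (X=3, Y=0, Z=0, W=0, U=1) weight 1/432
  … 23 more
Group by X:
  weight(X=2) = 1/42
  weight(X=3) = 13/432
Total weight = 1/42 + 13/432 = 163/3024
P(X=2 | obs) = 1/42 / 163/3024 = 72/163
P(X=3 | obs) = 13/432 / 163/3024 = 91/163
argmax = 3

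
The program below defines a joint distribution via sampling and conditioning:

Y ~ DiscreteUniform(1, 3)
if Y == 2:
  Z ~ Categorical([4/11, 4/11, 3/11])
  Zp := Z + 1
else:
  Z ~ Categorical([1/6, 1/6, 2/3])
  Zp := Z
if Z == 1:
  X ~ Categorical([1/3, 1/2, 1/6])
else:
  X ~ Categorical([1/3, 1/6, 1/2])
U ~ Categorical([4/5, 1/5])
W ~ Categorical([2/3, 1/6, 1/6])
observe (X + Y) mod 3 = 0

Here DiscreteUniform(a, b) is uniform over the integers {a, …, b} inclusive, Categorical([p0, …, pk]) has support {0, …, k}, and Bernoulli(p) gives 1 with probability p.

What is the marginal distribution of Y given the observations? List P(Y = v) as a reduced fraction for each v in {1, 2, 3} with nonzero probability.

Enumerate traces; 54 have nonzero weight after conditioning:
  (Y=1, Z=0, X=2, U=0, W=0) weight 2/135
  (Y=1, Z=0, X=2, U=0, W=1) weight 1/270
  (Y=1, Z=0, X=2, U=0, W=2) weight 1/270
  (Y=1, Z=0, X=2, U=1, W=0) weight 1/270
  (Y=1, Z=0, X=2, U=1, W=1) weight 1/1080
  (Y=1, Z=0, X=2, U=1, W=2) weight 1/1080
  (Y=1, Z=1, X=2, U=0, W=0) weight 2/405
  (Y=1, Z=1, X=2, U=0, W=1) weight 1/810
  (Y=2, Z=0, X=1, U=0, W=0) weight 16/1485
  (Y=3, Z=0, X=0, U=0, W=0) weight 4/405
  … 44 more
Group by Y:
  weight(Y=1) = 4/27
  weight(Y=2) = 19/198
  weight(Y=3) = 1/9
Total weight = 4/27 + 19/198 + 1/9 = 211/594
P(Y=1 | obs) = 4/27 / 211/594 = 88/211
P(Y=2 | obs) = 19/198 / 211/594 = 57/211
P(Y=3 | obs) = 1/9 / 211/594 = 66/211

P(Y=1) = 88/211, P(Y=2) = 57/211, P(Y=3) = 66/211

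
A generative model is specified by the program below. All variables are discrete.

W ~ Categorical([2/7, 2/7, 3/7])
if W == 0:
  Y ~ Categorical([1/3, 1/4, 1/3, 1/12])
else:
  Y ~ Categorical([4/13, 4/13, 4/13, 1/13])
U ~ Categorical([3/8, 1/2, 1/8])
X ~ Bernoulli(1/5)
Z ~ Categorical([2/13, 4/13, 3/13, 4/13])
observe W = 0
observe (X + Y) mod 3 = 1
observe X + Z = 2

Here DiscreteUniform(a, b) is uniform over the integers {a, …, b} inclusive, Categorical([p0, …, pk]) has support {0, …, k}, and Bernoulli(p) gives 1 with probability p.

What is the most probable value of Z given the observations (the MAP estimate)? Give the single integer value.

Enumerate traces; 9 have nonzero weight after conditioning:
  (W=0, Y=0, U=0, X=1, Z=1) weight 1/455
  (W=0, Y=0, U=1, X=1, Z=1) weight 4/1365
  (W=0, Y=0, U=2, X=1, Z=1) weight 1/1365
  (W=0, Y=1, U=0, X=0, Z=2) weight 9/1820
  (W=0, Y=1, U=1, X=0, Z=2) weight 3/455
  (W=0, Y=1, U=2, X=0, Z=2) weight 3/1820
  (W=0, Y=3, U=0, X=1, Z=1) weight 1/1820
  (W=0, Y=3, U=1, X=1, Z=1) weight 1/1365
  … 1 more
Group by Z:
  weight(Z=1) = 2/273
  weight(Z=2) = 6/455
Total weight = 2/273 + 6/455 = 4/195
P(Z=1 | obs) = 2/273 / 4/195 = 5/14
P(Z=2 | obs) = 6/455 / 4/195 = 9/14
argmax = 2

argmax_v P(Z = v | obs) = 2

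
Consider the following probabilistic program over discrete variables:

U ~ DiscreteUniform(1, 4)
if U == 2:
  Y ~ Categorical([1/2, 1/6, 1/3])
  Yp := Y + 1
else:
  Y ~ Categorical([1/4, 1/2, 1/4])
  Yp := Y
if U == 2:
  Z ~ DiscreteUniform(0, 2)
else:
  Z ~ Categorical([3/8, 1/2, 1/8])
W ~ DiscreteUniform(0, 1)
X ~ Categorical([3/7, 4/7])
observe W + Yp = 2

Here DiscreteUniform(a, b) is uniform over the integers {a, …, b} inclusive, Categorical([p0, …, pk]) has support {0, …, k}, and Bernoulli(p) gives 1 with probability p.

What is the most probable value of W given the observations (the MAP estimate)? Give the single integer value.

argmax_v P(W = v | obs) = 1

Enumerate traces; 48 have nonzero weight after conditioning:
  (U=1, Y=1, Z=0, W=1, X=0) weight 9/896
  (U=1, Y=1, Z=0, W=1, X=1) weight 3/224
  (U=1, Y=1, Z=1, W=1, X=0) weight 3/224
  (U=1, Y=1, Z=1, W=1, X=1) weight 1/56
  (U=1, Y=1, Z=2, W=1, X=0) weight 3/896
  (U=1, Y=1, Z=2, W=1, X=1) weight 1/224
  (U=1, Y=2, Z=0, W=0, X=0) weight 9/1792
  (U=1, Y=2, Z=0, W=0, X=1) weight 3/448
  … 40 more
Group by W:
  weight(W=0) = 11/96
  weight(W=1) = 1/4
Total weight = 11/96 + 1/4 = 35/96
P(W=0 | obs) = 11/96 / 35/96 = 11/35
P(W=1 | obs) = 1/4 / 35/96 = 24/35
argmax = 1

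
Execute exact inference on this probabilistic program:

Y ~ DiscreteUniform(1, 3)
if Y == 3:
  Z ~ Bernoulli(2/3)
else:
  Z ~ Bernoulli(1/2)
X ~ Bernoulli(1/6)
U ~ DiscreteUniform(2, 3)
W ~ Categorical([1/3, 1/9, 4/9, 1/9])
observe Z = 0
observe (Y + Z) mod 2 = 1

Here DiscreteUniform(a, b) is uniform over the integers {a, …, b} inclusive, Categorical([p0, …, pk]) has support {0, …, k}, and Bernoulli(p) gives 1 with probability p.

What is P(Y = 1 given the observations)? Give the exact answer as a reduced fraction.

Enumerate traces; 32 have nonzero weight after conditioning:
  (Y=1, Z=0, X=0, U=2, W=0) weight 5/216
  (Y=1, Z=0, X=0, U=2, W=1) weight 5/648
  (Y=1, Z=0, X=0, U=2, W=2) weight 5/162
  (Y=1, Z=0, X=0, U=2, W=3) weight 5/648
  (Y=1, Z=0, X=0, U=3, W=0) weight 5/216
  (Y=1, Z=0, X=0, U=3, W=1) weight 5/648
  (Y=1, Z=0, X=0, U=3, W=2) weight 5/162
  (Y=1, Z=0, X=0, U=3, W=3) weight 5/648
  (Y=3, Z=0, X=0, U=2, W=0) weight 5/324
  … 23 more
Group by Y:
  weight(Y=1) = 1/6
  weight(Y=3) = 1/9
Total weight = 1/6 + 1/9 = 5/18
P(Y=1 | obs) = 1/6 / 5/18 = 3/5
P(Y=3 | obs) = 1/9 / 5/18 = 2/5

P(Y = 1 | obs) = 3/5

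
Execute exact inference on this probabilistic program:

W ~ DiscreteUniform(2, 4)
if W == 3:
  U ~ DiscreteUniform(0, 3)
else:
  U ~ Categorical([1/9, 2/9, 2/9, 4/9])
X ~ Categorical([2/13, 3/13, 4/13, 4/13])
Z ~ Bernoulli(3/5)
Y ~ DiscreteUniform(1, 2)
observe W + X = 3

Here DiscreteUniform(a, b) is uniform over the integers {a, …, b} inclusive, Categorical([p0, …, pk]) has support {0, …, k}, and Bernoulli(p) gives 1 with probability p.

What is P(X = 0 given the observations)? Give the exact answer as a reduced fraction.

Enumerate traces; 32 have nonzero weight after conditioning:
  (W=2, U=0, X=1, Z=0, Y=1) weight 1/585
  (W=2, U=0, X=1, Z=0, Y=2) weight 1/585
  (W=2, U=0, X=1, Z=1, Y=1) weight 1/390
  (W=2, U=0, X=1, Z=1, Y=2) weight 1/390
  (W=2, U=1, X=1, Z=0, Y=1) weight 2/585
  (W=2, U=1, X=1, Z=0, Y=2) weight 2/585
  (W=2, U=1, X=1, Z=1, Y=1) weight 1/195
  (W=2, U=1, X=1, Z=1, Y=2) weight 1/195
  (W=3, U=0, X=0, Z=0, Y=1) weight 1/390
  … 23 more
Group by X:
  weight(X=0) = 2/39
  weight(X=1) = 1/13
Total weight = 2/39 + 1/13 = 5/39
P(X=0 | obs) = 2/39 / 5/39 = 2/5
P(X=1 | obs) = 1/13 / 5/39 = 3/5

P(X = 0 | obs) = 2/5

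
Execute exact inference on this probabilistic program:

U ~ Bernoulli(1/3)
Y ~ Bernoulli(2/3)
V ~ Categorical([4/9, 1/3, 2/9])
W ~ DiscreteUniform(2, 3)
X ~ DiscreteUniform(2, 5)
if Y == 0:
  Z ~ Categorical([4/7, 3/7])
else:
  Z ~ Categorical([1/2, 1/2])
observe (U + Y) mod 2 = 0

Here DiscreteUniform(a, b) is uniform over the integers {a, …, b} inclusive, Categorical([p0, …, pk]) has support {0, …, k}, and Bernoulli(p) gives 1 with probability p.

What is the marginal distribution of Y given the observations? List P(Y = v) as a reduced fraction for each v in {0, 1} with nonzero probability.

Enumerate traces; 96 have nonzero weight after conditioning:
  (U=0, Y=0, V=0, W=2, X=2, Z=0) weight 4/567
  (U=0, Y=0, V=0, W=2, X=2, Z=1) weight 1/189
  (U=0, Y=0, V=0, W=2, X=3, Z=0) weight 4/567
  (U=0, Y=0, V=0, W=2, X=3, Z=1) weight 1/189
  (U=0, Y=0, V=0, W=2, X=4, Z=0) weight 4/567
  (U=0, Y=0, V=0, W=2, X=4, Z=1) weight 1/189
  (U=0, Y=0, V=0, W=2, X=5, Z=0) weight 4/567
  (U=0, Y=0, V=0, W=2, X=5, Z=1) weight 1/189
  (U=1, Y=1, V=0, W=2, X=2, Z=0) weight 1/162
  … 87 more
Group by Y:
  weight(Y=0) = 2/9
  weight(Y=1) = 2/9
Total weight = 2/9 + 2/9 = 4/9
P(Y=0 | obs) = 2/9 / 4/9 = 1/2
P(Y=1 | obs) = 2/9 / 4/9 = 1/2

P(Y=0) = 1/2, P(Y=1) = 1/2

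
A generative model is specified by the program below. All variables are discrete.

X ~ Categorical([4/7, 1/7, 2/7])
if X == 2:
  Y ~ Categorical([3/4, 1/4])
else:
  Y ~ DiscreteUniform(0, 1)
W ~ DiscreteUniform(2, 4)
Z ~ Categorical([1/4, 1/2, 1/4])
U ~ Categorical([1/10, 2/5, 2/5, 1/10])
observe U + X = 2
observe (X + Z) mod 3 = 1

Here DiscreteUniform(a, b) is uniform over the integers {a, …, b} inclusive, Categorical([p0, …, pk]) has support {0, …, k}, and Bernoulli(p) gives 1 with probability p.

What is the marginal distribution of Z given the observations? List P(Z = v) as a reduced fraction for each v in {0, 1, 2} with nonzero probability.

Enumerate traces; 18 have nonzero weight after conditioning:
  (X=0, Y=0, W=2, Z=1, U=2) weight 2/105
  (X=0, Y=0, W=3, Z=1, U=2) weight 2/105
  (X=0, Y=0, W=4, Z=1, U=2) weight 2/105
  (X=0, Y=1, W=2, Z=1, U=2) weight 2/105
  (X=0, Y=1, W=3, Z=1, U=2) weight 2/105
  (X=0, Y=1, W=4, Z=1, U=2) weight 2/105
  (X=1, Y=0, W=2, Z=0, U=1) weight 1/420
  (X=1, Y=0, W=3, Z=0, U=1) weight 1/420
  (X=2, Y=0, W=2, Z=2, U=0) weight 1/560
  … 9 more
Group by Z:
  weight(Z=0) = 1/70
  weight(Z=1) = 4/35
  weight(Z=2) = 1/140
Total weight = 1/70 + 4/35 + 1/140 = 19/140
P(Z=0 | obs) = 1/70 / 19/140 = 2/19
P(Z=1 | obs) = 4/35 / 19/140 = 16/19
P(Z=2 | obs) = 1/140 / 19/140 = 1/19

P(Z=0) = 2/19, P(Z=1) = 16/19, P(Z=2) = 1/19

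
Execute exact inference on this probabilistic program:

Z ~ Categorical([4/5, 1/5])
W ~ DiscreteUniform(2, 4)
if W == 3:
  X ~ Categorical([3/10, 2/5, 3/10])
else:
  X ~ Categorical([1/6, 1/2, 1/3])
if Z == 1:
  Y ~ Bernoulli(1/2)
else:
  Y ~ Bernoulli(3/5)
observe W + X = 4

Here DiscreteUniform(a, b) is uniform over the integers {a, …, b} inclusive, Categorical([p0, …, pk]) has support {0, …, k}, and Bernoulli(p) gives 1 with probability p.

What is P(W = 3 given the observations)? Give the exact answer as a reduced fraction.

Enumerate traces; 12 have nonzero weight after conditioning:
  (Z=0, W=2, X=2, Y=0) weight 8/225
  (Z=0, W=2, X=2, Y=1) weight 4/75
  (Z=0, W=3, X=1, Y=0) weight 16/375
  (Z=0, W=3, X=1, Y=1) weight 8/125
  (Z=0, W=4, X=0, Y=0) weight 4/225
  (Z=0, W=4, X=0, Y=1) weight 2/75
  (Z=1, W=2, X=2, Y=0) weight 1/90
  (Z=1, W=2, X=2, Y=1) weight 1/90
  … 4 more
Group by W:
  weight(W=2) = 1/9
  weight(W=3) = 2/15
  weight(W=4) = 1/18
Total weight = 1/9 + 2/15 + 1/18 = 3/10
P(W=2 | obs) = 1/9 / 3/10 = 10/27
P(W=3 | obs) = 2/15 / 3/10 = 4/9
P(W=4 | obs) = 1/18 / 3/10 = 5/27

P(W = 3 | obs) = 4/9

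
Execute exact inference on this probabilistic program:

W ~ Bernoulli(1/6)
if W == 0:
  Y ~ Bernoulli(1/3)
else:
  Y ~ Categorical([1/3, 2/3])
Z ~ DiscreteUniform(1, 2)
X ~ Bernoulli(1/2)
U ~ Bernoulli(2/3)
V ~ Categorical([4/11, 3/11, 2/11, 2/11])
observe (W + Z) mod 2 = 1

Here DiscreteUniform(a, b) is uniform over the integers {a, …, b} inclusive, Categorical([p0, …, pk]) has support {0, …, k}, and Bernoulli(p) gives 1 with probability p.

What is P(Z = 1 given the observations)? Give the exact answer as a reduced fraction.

P(Z = 1 | obs) = 5/6

Enumerate traces; 64 have nonzero weight after conditioning:
  (W=0, Y=0, Z=1, X=0, U=0, V=0) weight 5/297
  (W=0, Y=0, Z=1, X=0, U=0, V=1) weight 5/396
  (W=0, Y=0, Z=1, X=0, U=0, V=2) weight 5/594
  (W=0, Y=0, Z=1, X=0, U=0, V=3) weight 5/594
  (W=0, Y=0, Z=1, X=0, U=1, V=0) weight 10/297
  (W=0, Y=0, Z=1, X=0, U=1, V=1) weight 5/198
  (W=0, Y=0, Z=1, X=0, U=1, V=2) weight 5/297
  (W=0, Y=0, Z=1, X=0, U=1, V=3) weight 5/297
  (W=1, Y=0, Z=2, X=0, U=0, V=0) weight 1/594
  … 55 more
Group by Z:
  weight(Z=1) = 5/12
  weight(Z=2) = 1/12
Total weight = 5/12 + 1/12 = 1/2
P(Z=1 | obs) = 5/12 / 1/2 = 5/6
P(Z=2 | obs) = 1/12 / 1/2 = 1/6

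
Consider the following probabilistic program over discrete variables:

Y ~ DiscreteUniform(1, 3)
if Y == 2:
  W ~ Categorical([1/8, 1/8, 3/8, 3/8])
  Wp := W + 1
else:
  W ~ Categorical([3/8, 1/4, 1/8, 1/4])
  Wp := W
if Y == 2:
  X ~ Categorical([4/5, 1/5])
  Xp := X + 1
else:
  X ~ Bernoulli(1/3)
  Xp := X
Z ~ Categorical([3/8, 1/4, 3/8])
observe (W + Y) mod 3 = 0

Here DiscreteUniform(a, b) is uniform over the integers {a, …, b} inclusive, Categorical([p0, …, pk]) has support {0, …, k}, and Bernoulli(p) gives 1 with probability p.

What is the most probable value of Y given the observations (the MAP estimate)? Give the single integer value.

Enumerate traces; 24 have nonzero weight after conditioning:
  (Y=1, W=2, X=0, Z=0) weight 1/96
  (Y=1, W=2, X=0, Z=1) weight 1/144
  (Y=1, W=2, X=0, Z=2) weight 1/96
  (Y=1, W=2, X=1, Z=0) weight 1/192
  (Y=1, W=2, X=1, Z=1) weight 1/288
  (Y=1, W=2, X=1, Z=2) weight 1/192
  (Y=2, W=1, X=0, Z=0) weight 1/80
  (Y=2, W=1, X=0, Z=1) weight 1/120
  (Y=3, W=0, X=0, Z=0) weight 1/32
  … 15 more
Group by Y:
  weight(Y=1) = 1/24
  weight(Y=2) = 1/24
  weight(Y=3) = 5/24
Total weight = 1/24 + 1/24 + 5/24 = 7/24
P(Y=1 | obs) = 1/24 / 7/24 = 1/7
P(Y=2 | obs) = 1/24 / 7/24 = 1/7
P(Y=3 | obs) = 5/24 / 7/24 = 5/7
argmax = 3

argmax_v P(Y = v | obs) = 3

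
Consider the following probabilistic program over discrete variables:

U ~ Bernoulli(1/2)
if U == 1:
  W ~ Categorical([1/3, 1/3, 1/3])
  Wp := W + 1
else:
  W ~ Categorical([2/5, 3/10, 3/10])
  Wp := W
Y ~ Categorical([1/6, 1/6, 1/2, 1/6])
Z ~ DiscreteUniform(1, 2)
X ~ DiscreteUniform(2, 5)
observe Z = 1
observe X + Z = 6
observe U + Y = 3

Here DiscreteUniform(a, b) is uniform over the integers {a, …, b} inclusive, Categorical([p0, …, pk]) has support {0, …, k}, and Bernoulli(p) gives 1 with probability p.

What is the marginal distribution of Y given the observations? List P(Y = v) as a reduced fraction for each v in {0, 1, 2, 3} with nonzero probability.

Enumerate traces; 6 have nonzero weight after conditioning:
  (U=0, W=0, Y=3, Z=1, X=5) weight 1/240
  (U=0, W=1, Y=3, Z=1, X=5) weight 1/320
  (U=0, W=2, Y=3, Z=1, X=5) weight 1/320
  (U=1, W=0, Y=2, Z=1, X=5) weight 1/96
  (U=1, W=1, Y=2, Z=1, X=5) weight 1/96
  (U=1, W=2, Y=2, Z=1, X=5) weight 1/96
Group by Y:
  weight(Y=2) = 1/32
  weight(Y=3) = 1/96
Total weight = 1/32 + 1/96 = 1/24
P(Y=2 | obs) = 1/32 / 1/24 = 3/4
P(Y=3 | obs) = 1/96 / 1/24 = 1/4

P(Y=2) = 3/4, P(Y=3) = 1/4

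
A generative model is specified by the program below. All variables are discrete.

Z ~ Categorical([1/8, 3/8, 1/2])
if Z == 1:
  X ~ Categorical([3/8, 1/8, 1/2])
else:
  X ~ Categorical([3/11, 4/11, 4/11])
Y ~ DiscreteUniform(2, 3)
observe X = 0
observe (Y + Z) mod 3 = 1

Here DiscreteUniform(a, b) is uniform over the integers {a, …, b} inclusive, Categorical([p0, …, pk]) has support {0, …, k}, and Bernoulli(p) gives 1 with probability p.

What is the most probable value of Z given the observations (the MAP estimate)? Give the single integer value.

argmax_v P(Z = v | obs) = 1

Enumerate traces; 2 have nonzero weight after conditioning:
  (Z=1, X=0, Y=3) weight 9/128
  (Z=2, X=0, Y=2) weight 3/44
Group by Z:
  weight(Z=1) = 9/128
  weight(Z=2) = 3/44
Total weight = 9/128 + 3/44 = 195/1408
P(Z=1 | obs) = 9/128 / 195/1408 = 33/65
P(Z=2 | obs) = 3/44 / 195/1408 = 32/65
argmax = 1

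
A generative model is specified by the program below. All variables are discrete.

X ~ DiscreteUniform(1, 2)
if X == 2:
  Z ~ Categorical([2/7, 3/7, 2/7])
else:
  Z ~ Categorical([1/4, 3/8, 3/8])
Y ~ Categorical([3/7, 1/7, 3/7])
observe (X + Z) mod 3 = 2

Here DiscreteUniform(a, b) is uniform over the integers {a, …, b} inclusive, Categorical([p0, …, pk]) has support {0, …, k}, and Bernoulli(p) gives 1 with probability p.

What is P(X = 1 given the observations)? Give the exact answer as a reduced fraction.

Enumerate traces; 6 have nonzero weight after conditioning:
  (X=1, Z=1, Y=0) weight 9/112
  (X=1, Z=1, Y=1) weight 3/112
  (X=1, Z=1, Y=2) weight 9/112
  (X=2, Z=0, Y=0) weight 3/49
  (X=2, Z=0, Y=1) weight 1/49
  (X=2, Z=0, Y=2) weight 3/49
Group by X:
  weight(X=1) = 3/16
  weight(X=2) = 1/7
Total weight = 3/16 + 1/7 = 37/112
P(X=1 | obs) = 3/16 / 37/112 = 21/37
P(X=2 | obs) = 1/7 / 37/112 = 16/37

P(X = 1 | obs) = 21/37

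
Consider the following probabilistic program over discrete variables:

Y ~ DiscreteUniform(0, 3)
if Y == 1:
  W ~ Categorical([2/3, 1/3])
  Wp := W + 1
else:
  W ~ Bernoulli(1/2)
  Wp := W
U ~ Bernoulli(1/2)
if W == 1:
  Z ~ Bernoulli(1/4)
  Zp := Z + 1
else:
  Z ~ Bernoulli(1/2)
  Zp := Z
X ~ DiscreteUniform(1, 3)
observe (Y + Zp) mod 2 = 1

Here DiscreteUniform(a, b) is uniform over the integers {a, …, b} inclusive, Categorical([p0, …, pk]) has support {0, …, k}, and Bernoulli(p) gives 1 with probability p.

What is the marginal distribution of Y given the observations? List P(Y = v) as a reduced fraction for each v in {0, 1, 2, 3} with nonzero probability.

P(Y=0) = 15/49, P(Y=1) = 10/49, P(Y=2) = 15/49, P(Y=3) = 9/49

Enumerate traces; 48 have nonzero weight after conditioning:
  (Y=0, W=0, U=0, Z=1, X=1) weight 1/96
  (Y=0, W=0, U=0, Z=1, X=2) weight 1/96
  (Y=0, W=0, U=0, Z=1, X=3) weight 1/96
  (Y=0, W=0, U=1, Z=1, X=1) weight 1/96
  (Y=0, W=0, U=1, Z=1, X=2) weight 1/96
  (Y=0, W=0, U=1, Z=1, X=3) weight 1/96
  (Y=0, W=1, U=0, Z=0, X=1) weight 1/64
  (Y=0, W=1, U=0, Z=0, X=2) weight 1/64
  (Y=1, W=0, U=0, Z=0, X=1) weight 1/72
  (Y=2, W=0, U=0, Z=1, X=1) weight 1/96
  … 38 more
Group by Y:
  weight(Y=0) = 5/32
  weight(Y=1) = 5/48
  weight(Y=2) = 5/32
  weight(Y=3) = 3/32
Total weight = 5/32 + 5/48 + 5/32 + 3/32 = 49/96
P(Y=0 | obs) = 5/32 / 49/96 = 15/49
P(Y=1 | obs) = 5/48 / 49/96 = 10/49
P(Y=2 | obs) = 5/32 / 49/96 = 15/49
P(Y=3 | obs) = 3/32 / 49/96 = 9/49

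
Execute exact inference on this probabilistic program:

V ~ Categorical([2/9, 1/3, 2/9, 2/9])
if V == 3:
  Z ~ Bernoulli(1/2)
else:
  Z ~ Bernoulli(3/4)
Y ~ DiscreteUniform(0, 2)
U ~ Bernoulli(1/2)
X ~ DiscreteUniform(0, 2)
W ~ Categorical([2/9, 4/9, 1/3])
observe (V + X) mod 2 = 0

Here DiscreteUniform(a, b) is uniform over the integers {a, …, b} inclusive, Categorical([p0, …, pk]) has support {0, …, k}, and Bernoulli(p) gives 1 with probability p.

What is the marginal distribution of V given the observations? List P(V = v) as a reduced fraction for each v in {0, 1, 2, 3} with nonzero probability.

Enumerate traces; 216 have nonzero weight after conditioning:
  (V=0, Z=0, Y=0, U=0, X=0, W=0) weight 1/1458
  (V=0, Z=0, Y=0, U=0, X=0, W=1) weight 1/729
  (V=0, Z=0, Y=0, U=0, X=0, W=2) weight 1/972
  (V=0, Z=0, Y=0, U=0, X=2, W=0) weight 1/1458
  (V=0, Z=0, Y=0, U=0, X=2, W=1) weight 1/729
  (V=0, Z=0, Y=0, U=0, X=2, W=2) weight 1/972
  (V=0, Z=0, Y=0, U=1, X=0, W=0) weight 1/1458
  (V=0, Z=0, Y=0, U=1, X=0, W=1) weight 1/729
  (V=1, Z=0, Y=0, U=0, X=1, W=0) weight 1/972
  (V=2, Z=0, Y=0, U=0, X=0, W=0) weight 1/1458
  … 206 more
Group by V:
  weight(V=0) = 4/27
  weight(V=1) = 1/9
  weight(V=2) = 4/27
  weight(V=3) = 2/27
Total weight = 4/27 + 1/9 + 4/27 + 2/27 = 13/27
P(V=0 | obs) = 4/27 / 13/27 = 4/13
P(V=1 | obs) = 1/9 / 13/27 = 3/13
P(V=2 | obs) = 4/27 / 13/27 = 4/13
P(V=3 | obs) = 2/27 / 13/27 = 2/13

P(V=0) = 4/13, P(V=1) = 3/13, P(V=2) = 4/13, P(V=3) = 2/13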